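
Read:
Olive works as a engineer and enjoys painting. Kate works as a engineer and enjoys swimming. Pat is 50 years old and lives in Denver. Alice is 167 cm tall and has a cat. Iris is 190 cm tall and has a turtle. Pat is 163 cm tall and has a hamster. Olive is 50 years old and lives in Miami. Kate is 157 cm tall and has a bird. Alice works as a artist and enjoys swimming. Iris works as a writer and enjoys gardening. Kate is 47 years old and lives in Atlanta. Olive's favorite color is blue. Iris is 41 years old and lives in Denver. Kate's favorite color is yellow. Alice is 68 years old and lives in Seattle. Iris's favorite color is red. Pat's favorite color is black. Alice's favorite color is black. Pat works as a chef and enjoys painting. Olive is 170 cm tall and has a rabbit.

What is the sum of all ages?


41+68+47+50+50 = 256

256


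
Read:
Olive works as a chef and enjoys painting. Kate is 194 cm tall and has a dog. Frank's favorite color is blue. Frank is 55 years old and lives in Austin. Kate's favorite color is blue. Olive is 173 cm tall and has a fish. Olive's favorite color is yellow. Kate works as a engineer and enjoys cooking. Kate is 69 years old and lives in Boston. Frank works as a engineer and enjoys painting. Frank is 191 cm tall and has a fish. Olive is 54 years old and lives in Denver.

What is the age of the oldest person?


Oldest: Kate at 69

69


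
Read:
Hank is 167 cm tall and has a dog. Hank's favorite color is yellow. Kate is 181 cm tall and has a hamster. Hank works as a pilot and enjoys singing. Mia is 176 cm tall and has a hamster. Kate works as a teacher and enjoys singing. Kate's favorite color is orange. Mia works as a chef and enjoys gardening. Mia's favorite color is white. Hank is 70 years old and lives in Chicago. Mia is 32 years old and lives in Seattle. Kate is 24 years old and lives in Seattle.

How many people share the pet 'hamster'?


Count: 2

2


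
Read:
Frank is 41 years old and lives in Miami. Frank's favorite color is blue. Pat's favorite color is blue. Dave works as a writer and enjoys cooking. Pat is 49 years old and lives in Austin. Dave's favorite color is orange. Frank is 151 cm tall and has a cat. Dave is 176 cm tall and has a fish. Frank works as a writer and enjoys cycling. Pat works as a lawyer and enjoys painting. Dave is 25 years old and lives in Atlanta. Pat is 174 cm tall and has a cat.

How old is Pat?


Pat is 49 years old

49


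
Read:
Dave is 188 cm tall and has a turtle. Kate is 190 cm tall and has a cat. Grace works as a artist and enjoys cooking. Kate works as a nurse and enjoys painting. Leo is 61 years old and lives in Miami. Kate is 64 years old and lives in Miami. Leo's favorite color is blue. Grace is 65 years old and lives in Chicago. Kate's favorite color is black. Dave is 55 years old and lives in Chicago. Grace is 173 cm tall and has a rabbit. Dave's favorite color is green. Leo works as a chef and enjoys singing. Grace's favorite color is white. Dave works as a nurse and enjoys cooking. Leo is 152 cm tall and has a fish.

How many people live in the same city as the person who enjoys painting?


Person with hobby painting is Kate, city Miami. Count = 2

2


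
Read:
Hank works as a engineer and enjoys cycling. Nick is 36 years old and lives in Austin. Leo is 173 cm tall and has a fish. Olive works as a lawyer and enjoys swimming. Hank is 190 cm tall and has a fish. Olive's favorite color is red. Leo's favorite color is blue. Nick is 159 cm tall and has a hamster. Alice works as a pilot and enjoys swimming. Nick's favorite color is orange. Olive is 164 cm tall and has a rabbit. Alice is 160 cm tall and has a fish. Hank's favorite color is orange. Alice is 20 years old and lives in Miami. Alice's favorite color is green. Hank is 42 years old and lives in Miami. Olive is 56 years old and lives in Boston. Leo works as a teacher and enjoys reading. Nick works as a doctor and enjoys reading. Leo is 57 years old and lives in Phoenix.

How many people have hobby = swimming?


Count: 2

2


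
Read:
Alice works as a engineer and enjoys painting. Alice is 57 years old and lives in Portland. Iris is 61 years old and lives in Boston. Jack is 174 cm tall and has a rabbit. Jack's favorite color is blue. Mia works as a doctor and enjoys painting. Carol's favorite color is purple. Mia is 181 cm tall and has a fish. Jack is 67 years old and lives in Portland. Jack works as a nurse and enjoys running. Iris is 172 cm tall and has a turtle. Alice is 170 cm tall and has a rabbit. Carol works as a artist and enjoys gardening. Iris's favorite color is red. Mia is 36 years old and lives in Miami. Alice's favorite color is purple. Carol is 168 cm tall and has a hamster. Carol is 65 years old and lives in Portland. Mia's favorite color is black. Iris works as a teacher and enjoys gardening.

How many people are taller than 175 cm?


Taller than 175: 1

1


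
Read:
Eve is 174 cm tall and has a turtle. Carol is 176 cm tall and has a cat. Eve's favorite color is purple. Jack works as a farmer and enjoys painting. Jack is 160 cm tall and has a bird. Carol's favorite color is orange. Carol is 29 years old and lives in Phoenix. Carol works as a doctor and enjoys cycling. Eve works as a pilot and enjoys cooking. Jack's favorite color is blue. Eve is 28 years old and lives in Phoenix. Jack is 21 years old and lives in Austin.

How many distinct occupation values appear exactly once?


Unique occupation values: 3

3


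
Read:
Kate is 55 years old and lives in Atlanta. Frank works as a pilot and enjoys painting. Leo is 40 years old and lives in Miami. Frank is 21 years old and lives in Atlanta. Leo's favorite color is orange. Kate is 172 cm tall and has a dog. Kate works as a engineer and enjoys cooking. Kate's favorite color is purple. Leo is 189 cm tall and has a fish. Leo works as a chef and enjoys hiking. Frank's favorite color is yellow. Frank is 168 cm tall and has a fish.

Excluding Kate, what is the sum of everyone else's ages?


Sum (excluding Kate): 61

61


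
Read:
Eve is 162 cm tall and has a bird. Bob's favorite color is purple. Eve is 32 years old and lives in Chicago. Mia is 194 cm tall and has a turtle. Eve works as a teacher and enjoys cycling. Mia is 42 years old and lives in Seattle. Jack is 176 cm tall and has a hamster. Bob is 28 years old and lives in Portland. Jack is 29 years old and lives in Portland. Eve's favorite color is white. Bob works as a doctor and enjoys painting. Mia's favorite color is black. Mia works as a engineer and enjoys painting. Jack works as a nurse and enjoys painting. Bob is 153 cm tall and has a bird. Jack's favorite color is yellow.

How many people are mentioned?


People: Mia, Jack, Bob, Eve. Count = 4

4


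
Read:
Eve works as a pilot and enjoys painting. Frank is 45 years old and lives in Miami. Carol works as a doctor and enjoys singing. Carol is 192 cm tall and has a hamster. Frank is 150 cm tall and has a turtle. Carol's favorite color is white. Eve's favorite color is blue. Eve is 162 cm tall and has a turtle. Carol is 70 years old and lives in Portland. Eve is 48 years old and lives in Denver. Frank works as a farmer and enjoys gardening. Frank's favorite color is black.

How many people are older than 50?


Filter: 1

1


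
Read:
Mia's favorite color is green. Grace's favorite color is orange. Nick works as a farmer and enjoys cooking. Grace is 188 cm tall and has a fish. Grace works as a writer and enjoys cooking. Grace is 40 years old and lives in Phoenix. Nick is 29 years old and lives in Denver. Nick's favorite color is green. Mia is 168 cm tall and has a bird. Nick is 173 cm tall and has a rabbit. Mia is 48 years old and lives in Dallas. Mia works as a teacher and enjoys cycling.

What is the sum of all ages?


29+48+40 = 117

117


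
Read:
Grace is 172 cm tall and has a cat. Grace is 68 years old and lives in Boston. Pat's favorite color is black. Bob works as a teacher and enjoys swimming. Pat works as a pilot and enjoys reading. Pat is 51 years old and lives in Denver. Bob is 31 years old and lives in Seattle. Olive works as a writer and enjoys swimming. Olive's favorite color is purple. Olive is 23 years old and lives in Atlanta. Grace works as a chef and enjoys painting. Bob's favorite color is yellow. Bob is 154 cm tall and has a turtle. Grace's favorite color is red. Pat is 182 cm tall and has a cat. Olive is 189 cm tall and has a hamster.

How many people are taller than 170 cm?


Taller than 170: 3

3


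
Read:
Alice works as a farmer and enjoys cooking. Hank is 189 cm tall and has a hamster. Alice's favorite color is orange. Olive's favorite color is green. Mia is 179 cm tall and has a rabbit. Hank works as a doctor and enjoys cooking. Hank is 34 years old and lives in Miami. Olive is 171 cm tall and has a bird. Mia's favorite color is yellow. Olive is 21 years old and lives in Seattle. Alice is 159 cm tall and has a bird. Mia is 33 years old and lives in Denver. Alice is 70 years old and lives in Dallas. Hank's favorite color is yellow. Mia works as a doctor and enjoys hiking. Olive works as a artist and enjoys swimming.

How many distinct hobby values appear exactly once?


Unique hobby values: 2

2


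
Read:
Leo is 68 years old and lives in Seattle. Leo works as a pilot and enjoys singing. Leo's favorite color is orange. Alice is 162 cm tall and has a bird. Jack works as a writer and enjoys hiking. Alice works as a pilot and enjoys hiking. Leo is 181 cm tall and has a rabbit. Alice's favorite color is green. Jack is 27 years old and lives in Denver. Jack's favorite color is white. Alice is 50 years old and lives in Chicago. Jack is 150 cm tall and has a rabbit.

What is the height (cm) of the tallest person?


Tallest: Leo at 181 cm

181


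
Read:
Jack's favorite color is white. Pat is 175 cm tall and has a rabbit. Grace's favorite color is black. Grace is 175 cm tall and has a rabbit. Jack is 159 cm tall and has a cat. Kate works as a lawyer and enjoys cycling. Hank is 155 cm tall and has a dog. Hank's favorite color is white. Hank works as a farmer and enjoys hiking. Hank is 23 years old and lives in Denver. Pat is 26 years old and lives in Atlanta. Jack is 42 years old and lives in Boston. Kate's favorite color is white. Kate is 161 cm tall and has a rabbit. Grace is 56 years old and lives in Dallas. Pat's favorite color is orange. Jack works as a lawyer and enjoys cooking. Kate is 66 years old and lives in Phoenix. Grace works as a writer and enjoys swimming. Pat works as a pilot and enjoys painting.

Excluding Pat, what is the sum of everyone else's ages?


Sum (excluding Pat): 187

187


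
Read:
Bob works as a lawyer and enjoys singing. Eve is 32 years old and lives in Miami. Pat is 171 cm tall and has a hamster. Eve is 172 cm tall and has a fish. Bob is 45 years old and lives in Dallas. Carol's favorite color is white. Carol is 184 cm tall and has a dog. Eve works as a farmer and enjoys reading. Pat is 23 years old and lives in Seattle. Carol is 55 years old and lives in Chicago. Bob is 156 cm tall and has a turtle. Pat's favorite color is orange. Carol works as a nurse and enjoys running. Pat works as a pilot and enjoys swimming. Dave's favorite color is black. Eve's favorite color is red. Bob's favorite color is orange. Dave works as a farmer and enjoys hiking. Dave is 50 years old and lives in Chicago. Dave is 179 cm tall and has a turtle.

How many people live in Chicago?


Count in Chicago: 2

2


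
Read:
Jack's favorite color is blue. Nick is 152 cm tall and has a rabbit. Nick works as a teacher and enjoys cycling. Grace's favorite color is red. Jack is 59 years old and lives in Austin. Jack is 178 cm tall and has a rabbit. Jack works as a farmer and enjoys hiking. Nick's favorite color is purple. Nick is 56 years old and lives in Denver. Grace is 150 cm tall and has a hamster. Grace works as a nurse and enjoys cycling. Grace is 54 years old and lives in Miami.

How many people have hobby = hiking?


Count: 1

1


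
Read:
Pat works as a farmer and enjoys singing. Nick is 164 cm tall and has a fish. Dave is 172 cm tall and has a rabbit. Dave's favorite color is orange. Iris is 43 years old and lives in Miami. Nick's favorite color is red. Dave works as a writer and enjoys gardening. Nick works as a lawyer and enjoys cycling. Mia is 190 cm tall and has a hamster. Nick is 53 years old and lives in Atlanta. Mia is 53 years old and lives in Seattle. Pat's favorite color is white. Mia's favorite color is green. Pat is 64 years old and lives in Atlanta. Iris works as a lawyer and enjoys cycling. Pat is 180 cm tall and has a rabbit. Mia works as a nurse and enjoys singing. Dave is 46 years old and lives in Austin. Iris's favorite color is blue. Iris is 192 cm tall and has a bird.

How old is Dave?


Dave is 46 years old

46


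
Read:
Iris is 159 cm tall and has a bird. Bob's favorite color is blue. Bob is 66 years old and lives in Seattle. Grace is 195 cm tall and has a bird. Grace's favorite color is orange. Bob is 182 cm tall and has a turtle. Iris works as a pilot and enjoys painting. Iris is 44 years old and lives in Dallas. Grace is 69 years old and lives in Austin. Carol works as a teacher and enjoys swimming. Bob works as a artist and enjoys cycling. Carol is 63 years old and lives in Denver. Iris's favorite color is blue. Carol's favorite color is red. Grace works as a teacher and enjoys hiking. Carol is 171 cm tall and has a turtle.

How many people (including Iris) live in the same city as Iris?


Iris lives in Dallas. Count = 1

1


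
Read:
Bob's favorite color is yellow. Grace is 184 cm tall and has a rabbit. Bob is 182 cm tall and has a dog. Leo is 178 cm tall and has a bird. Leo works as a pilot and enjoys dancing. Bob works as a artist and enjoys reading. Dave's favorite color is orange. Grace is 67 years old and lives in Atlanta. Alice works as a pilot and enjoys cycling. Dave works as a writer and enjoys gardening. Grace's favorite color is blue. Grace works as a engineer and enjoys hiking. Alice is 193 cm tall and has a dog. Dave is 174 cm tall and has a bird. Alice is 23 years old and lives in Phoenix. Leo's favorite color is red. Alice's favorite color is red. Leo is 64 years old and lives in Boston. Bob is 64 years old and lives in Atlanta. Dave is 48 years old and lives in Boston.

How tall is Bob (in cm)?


Bob is 182 cm tall

182


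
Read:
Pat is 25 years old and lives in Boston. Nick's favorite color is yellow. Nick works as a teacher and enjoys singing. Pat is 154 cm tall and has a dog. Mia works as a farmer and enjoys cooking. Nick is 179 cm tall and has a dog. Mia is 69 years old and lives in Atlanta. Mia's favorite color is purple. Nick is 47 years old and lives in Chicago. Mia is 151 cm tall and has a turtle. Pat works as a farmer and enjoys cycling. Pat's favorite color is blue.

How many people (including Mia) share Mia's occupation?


Mia is a farmer. Count = 2

2


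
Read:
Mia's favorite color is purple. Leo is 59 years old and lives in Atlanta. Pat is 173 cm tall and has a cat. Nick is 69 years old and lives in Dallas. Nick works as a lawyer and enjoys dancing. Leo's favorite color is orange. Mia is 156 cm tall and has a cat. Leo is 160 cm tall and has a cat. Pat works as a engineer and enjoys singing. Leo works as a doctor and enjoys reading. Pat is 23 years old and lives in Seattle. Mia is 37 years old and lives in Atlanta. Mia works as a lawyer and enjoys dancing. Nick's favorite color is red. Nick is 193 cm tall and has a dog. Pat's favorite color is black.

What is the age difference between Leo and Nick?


|59 - 69| = 10

10


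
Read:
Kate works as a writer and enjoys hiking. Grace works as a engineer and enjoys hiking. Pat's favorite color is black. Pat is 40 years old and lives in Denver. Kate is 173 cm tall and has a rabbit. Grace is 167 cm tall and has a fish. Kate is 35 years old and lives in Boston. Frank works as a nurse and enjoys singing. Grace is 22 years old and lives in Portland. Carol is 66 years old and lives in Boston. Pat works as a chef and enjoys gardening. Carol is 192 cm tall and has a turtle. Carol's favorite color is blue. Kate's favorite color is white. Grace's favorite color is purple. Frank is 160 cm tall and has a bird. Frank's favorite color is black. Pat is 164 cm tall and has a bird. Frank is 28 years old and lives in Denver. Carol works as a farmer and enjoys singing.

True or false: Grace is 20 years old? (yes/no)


Grace is actually 22. no

no


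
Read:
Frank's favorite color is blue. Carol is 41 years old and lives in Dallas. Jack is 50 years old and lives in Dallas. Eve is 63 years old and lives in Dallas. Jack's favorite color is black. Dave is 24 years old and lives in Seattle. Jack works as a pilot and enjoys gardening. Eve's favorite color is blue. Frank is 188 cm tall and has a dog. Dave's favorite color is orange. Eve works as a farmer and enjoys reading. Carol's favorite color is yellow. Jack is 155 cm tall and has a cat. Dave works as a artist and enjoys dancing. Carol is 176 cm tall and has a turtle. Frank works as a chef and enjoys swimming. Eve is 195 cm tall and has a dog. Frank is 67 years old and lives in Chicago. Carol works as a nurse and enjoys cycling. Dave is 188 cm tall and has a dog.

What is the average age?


Sum=245, n=5, avg=49

49


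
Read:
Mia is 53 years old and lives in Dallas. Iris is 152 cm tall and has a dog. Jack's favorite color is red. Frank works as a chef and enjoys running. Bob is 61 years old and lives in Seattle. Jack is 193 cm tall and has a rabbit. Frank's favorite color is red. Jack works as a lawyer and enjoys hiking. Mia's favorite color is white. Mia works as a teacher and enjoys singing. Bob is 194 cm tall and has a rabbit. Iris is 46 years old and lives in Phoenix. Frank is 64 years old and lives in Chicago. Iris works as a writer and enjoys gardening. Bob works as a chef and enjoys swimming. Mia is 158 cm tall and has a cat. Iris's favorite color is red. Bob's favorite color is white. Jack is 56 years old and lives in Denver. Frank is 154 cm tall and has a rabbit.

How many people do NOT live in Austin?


Not in Austin: 5

5


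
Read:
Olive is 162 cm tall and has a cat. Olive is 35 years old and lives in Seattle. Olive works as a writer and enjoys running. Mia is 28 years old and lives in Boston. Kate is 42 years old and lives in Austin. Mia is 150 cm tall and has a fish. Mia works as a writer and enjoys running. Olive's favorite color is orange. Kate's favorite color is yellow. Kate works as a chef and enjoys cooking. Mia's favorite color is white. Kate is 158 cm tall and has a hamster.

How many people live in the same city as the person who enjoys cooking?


Person with hobby cooking is Kate, city Austin. Count = 1

1


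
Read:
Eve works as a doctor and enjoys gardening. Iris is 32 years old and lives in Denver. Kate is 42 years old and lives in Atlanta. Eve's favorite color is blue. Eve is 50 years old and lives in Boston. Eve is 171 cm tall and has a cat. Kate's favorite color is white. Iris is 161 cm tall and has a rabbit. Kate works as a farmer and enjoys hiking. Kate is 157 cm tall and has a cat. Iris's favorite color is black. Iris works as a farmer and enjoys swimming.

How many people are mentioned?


People: Iris, Eve, Kate. Count = 3

3


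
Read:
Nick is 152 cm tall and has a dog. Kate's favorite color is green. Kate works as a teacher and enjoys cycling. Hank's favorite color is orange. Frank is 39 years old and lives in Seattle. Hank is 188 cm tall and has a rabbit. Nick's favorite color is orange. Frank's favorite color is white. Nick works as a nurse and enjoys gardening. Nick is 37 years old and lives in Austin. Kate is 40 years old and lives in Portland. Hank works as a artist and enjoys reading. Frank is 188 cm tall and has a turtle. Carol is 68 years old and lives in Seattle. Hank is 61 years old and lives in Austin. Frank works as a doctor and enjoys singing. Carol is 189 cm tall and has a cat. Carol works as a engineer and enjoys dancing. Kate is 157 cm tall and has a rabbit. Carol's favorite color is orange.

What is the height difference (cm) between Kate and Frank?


|157 - 188| = 31

31


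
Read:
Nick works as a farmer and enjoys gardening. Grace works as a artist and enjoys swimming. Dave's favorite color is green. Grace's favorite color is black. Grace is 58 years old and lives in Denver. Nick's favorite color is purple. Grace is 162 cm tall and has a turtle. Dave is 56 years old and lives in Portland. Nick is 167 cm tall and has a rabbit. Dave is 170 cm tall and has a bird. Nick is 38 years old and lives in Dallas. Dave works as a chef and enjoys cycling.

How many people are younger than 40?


Filter: 1

1


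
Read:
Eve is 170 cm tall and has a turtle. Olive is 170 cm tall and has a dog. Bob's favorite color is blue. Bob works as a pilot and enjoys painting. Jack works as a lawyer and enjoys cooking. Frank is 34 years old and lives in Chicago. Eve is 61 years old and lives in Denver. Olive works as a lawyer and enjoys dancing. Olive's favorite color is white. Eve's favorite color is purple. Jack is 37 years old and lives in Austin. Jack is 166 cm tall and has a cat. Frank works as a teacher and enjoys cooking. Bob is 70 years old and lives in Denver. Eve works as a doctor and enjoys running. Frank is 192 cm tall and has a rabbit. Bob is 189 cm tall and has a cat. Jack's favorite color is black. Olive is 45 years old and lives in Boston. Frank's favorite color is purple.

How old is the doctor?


The doctor is Eve, age 61

61


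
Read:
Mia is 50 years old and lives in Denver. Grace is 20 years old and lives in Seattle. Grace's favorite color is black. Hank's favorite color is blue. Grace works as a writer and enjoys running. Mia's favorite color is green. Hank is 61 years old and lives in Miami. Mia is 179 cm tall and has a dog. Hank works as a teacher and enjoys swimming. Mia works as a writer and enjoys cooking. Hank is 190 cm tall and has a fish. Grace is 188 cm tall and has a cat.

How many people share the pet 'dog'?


Count: 1

1


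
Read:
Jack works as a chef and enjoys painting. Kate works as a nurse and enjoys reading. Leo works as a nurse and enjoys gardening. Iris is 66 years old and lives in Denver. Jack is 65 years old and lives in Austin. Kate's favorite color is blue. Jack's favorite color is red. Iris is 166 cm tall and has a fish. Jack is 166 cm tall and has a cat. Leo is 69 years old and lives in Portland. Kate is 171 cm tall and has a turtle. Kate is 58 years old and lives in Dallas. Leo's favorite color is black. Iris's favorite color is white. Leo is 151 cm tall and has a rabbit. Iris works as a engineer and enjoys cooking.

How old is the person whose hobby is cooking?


Person with hobby=cooking is Iris, age 66

66


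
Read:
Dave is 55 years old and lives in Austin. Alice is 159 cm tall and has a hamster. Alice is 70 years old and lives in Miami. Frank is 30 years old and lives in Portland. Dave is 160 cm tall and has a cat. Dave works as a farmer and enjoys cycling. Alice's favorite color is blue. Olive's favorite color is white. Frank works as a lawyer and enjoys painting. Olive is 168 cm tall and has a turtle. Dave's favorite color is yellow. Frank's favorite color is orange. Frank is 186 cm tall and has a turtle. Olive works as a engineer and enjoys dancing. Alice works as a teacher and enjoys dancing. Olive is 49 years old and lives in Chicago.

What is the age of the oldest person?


Oldest: Alice at 70

70


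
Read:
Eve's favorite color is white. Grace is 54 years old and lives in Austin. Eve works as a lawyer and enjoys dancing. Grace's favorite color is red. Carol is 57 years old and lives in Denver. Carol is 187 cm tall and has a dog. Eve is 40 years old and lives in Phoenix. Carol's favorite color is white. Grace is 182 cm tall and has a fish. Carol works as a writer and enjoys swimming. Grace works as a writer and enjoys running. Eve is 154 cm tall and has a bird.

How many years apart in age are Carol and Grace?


57 vs 54, diff = 3

3


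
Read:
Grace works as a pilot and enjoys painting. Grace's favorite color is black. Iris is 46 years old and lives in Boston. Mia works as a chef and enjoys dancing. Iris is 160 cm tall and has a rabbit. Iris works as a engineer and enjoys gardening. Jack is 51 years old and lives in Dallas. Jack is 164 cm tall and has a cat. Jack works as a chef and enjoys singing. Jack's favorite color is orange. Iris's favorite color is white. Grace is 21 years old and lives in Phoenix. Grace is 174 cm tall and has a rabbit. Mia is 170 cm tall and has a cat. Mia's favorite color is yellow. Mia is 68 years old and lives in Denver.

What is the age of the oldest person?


Oldest: Mia at 68

68


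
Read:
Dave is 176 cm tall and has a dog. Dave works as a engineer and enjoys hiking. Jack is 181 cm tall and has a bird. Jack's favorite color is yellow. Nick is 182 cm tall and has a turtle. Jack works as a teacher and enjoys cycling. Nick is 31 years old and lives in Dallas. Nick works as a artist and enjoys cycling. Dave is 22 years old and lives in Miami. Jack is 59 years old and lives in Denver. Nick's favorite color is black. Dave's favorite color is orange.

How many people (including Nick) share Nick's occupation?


Nick is a artist. Count = 1

1


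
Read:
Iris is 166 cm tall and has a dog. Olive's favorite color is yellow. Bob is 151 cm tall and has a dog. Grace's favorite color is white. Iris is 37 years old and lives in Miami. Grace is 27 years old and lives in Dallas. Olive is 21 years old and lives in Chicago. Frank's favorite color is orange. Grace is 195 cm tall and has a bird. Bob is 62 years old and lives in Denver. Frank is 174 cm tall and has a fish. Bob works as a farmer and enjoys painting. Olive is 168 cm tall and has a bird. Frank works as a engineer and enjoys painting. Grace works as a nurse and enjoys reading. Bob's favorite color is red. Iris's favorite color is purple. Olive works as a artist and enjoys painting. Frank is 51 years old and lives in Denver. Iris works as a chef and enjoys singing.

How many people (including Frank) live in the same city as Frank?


Frank lives in Denver. Count = 2

2


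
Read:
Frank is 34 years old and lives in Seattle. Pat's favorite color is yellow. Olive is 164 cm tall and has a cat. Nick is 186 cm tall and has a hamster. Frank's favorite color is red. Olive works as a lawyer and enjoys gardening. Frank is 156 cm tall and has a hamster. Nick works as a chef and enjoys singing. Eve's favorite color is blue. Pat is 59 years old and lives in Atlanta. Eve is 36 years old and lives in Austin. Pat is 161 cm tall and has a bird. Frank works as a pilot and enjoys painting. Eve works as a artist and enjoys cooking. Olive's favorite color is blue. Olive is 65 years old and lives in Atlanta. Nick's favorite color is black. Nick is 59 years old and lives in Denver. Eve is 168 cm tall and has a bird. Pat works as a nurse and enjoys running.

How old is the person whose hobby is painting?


Person with hobby=painting is Frank, age 34

34


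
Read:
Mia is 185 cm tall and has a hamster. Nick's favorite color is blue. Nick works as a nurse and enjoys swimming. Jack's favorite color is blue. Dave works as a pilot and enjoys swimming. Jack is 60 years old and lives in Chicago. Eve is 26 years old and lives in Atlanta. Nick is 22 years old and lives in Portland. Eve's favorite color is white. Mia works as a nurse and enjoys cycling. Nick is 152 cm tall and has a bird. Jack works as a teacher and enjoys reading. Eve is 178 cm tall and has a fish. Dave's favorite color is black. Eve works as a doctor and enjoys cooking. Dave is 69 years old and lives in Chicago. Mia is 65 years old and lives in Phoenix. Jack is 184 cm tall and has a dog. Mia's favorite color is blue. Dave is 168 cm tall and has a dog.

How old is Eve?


Eve is 26 years old

26


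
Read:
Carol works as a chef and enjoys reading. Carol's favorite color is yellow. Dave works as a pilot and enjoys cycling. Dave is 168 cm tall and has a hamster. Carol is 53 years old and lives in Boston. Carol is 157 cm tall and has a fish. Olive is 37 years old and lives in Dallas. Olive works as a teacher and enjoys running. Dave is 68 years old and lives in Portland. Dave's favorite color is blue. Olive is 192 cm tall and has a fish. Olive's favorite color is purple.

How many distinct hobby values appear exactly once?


Unique hobby values: 3

3


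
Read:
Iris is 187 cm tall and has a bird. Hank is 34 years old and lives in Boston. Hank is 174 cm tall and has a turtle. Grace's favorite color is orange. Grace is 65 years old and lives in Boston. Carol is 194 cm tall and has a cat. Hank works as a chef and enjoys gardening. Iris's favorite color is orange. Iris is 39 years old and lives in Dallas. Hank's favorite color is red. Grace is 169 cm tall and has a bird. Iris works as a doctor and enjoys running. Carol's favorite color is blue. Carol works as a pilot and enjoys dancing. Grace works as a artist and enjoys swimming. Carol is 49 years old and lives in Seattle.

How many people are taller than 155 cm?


Taller than 155: 4

4


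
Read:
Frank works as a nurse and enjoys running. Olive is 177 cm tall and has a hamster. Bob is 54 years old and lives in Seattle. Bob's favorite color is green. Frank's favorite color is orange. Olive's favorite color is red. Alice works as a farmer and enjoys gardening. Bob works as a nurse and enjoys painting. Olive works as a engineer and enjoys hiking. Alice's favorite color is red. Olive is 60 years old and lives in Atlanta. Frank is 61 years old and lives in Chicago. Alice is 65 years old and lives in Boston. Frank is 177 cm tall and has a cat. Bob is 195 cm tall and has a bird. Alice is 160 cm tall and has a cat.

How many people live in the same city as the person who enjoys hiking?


Person with hobby hiking is Olive, city Atlanta. Count = 1

1


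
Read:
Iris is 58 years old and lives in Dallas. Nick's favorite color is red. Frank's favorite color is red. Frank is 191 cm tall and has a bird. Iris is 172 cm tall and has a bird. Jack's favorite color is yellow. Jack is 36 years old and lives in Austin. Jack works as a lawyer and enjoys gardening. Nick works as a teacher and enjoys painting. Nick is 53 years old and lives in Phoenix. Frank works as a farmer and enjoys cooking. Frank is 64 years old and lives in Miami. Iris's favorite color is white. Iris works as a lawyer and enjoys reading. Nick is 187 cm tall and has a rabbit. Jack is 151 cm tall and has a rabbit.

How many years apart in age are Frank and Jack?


64 vs 36, diff = 28

28


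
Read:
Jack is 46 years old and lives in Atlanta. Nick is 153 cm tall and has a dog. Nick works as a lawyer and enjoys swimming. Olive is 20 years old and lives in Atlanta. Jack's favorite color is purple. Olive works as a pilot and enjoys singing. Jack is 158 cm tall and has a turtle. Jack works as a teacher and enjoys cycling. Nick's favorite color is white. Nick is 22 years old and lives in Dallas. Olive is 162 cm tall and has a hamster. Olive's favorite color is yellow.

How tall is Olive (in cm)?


Olive is 162 cm tall

162


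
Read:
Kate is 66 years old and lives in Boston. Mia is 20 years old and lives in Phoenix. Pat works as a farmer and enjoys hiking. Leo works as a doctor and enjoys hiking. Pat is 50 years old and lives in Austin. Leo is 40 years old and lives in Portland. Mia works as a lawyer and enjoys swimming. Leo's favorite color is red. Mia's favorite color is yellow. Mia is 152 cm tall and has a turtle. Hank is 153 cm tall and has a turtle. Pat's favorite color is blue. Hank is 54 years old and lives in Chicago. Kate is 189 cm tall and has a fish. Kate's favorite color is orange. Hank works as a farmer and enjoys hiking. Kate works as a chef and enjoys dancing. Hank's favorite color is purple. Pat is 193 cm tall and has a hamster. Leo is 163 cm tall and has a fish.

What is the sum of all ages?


66+54+50+20+40 = 230

230


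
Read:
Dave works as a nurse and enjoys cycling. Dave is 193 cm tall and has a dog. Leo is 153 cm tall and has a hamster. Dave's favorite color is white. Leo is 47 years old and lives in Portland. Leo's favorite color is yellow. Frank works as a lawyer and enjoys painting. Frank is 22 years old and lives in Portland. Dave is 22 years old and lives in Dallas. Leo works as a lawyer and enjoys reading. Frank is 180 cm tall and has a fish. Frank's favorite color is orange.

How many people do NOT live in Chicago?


Not in Chicago: 3

3


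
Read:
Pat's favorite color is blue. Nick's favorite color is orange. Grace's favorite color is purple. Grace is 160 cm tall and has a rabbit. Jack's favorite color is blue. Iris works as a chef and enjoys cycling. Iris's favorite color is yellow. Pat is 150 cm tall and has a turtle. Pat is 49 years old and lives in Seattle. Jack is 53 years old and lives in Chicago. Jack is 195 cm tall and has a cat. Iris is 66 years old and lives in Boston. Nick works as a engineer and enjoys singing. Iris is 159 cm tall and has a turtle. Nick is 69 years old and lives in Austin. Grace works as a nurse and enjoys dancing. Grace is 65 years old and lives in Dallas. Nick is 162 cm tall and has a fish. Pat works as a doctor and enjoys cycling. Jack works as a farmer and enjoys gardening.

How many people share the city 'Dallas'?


Count: 1

1


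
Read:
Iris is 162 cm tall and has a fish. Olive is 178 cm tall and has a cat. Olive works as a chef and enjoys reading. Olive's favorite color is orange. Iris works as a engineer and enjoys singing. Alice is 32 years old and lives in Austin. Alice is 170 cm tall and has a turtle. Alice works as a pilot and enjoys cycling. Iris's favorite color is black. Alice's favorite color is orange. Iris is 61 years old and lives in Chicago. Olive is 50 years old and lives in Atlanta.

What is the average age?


Sum=143, n=3, avg=47.67

47.67


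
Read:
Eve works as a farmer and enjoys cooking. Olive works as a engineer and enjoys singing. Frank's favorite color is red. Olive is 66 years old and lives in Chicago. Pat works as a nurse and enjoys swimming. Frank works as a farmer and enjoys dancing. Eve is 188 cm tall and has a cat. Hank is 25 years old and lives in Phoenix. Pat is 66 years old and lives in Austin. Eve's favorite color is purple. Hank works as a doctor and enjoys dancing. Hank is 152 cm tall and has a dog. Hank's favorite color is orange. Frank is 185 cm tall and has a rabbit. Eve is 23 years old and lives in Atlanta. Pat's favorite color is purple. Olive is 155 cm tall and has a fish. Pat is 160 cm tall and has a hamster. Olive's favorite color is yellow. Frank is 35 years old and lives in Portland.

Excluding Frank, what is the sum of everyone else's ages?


Sum (excluding Frank): 180

180


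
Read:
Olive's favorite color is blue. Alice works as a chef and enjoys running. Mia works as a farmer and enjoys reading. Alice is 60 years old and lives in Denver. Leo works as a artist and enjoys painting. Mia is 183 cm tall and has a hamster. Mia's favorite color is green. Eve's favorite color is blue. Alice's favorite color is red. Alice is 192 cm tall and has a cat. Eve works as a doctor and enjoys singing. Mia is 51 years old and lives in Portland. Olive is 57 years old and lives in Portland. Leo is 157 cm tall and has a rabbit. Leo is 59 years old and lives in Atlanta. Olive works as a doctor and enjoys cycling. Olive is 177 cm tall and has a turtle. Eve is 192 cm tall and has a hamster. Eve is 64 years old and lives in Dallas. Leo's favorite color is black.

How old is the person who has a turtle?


Person with turtle is Olive, age 57

57


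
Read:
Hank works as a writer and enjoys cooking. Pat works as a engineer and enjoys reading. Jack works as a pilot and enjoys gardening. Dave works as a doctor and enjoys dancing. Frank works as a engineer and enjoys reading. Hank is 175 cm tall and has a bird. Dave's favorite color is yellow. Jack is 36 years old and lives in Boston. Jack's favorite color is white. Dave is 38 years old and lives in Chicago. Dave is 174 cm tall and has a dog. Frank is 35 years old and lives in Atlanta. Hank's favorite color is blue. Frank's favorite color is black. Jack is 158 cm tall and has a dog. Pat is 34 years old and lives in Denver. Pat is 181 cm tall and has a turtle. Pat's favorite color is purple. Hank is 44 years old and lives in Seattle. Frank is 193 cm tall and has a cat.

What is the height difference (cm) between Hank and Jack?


|175 - 158| = 17

17


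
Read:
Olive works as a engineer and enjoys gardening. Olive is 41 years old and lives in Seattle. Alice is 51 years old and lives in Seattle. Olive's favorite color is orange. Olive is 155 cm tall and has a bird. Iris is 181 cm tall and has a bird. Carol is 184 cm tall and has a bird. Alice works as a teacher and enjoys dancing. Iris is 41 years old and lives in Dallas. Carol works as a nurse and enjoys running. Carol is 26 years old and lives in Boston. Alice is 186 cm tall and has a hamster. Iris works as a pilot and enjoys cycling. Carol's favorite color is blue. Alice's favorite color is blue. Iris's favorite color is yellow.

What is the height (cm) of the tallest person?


Tallest: Alice at 186 cm

186


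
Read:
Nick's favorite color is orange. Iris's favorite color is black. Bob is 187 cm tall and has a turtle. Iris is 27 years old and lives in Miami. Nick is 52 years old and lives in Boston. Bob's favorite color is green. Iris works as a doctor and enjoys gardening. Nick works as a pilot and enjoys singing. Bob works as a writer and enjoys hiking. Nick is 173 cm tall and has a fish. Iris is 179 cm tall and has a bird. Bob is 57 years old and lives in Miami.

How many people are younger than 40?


Filter: 1

1


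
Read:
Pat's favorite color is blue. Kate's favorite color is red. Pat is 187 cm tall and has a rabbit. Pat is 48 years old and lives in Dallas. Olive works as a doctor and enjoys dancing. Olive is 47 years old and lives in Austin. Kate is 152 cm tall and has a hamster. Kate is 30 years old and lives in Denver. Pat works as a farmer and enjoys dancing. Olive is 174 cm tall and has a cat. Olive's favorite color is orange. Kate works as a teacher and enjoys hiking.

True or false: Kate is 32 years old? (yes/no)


Kate is actually 30. no

no


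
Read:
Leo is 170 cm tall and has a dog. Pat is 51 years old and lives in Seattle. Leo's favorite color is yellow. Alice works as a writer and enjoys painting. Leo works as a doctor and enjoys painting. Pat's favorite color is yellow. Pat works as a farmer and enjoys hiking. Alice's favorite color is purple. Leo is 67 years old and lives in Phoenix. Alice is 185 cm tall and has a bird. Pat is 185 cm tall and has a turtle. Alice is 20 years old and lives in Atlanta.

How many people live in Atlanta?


Count in Atlanta: 1

1


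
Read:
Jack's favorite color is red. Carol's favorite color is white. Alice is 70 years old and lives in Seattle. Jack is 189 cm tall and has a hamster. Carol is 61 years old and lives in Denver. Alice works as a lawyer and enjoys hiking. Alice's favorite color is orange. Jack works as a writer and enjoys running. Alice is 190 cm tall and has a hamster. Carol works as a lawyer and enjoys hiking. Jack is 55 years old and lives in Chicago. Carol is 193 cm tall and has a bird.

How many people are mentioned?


People: Alice, Jack, Carol. Count = 3

3


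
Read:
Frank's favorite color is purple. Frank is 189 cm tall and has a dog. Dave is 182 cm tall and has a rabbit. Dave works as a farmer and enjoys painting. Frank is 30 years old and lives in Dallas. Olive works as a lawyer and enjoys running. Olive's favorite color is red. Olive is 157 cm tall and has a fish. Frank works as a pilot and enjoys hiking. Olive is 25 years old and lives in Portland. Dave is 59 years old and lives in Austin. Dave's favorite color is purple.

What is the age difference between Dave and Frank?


|59 - 30| = 29

29


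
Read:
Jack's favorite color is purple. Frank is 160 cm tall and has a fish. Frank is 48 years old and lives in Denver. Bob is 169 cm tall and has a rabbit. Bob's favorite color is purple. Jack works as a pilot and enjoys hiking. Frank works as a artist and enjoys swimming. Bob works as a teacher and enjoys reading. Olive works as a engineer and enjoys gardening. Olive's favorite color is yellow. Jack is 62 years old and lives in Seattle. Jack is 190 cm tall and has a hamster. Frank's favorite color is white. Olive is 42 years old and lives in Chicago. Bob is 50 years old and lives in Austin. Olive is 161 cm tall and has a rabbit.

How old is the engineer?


The engineer is Olive, age 42

42
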